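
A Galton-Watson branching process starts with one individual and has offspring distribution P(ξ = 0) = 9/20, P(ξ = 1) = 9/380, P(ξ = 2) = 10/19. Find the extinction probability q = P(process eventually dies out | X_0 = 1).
q = 171/200

The pgf is f(s) = 9/20 + 9/380·s + 10/19·s². The extinction probability q is the smallest fixed point of f in [0, 1]. Setting s = f(s):
  10/19·s² + (9/380 − 1)·s + 9/20 = 0
  10/19·s² − (9/20 + 10/19)·s + 9/20 = 0
which factors as (s − 1)·(10/19·s − 9/20) = 0, giving roots s = 1 and s = (9/20)/(10/19) = 171/200.
Mean offspring μ = 9/380 + 2·10/19 = 409/380 > 1 (supercritical), so q < 1. The extinction probability is the smaller root: q = (9/20)/(10/19) = 171/200.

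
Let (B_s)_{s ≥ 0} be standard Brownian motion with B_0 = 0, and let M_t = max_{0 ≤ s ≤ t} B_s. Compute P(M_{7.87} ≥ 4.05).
P(M_{7.87} ≥ 4.05) = 2·P(B_{7.87} ≥ 4.05) = 2(1 − Φ(4.05/√7.87)) ≈ 0.1488

By the reflection principle for Brownian motion, P(M_t ≥ a) = 2 · P(B_t ≥ a) for a ≥ 0. Since B_t ~ N(0, t), P(B_t ≥ 4.05) = 1 − Φ(4.05/√t) = 1 − Φ(4.05/√7.87) = 1 − Φ(1.4437). So
  P(M_{7.87} ≥ 4.05) = 2(1 − Φ(1.4437)) ≈ 0.1488.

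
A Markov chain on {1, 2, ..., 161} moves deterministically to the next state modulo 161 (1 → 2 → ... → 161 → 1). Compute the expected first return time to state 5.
E[T_5 | X_0 = 5] = 161

The chain cycles deterministically, so starting at state 5 it returns in exactly 161 steps. Equivalently, the stationary distribution is uniform π_j = 1/161 for every state j, so by Kac's formula E[T_5] = 1/π_5 = 161.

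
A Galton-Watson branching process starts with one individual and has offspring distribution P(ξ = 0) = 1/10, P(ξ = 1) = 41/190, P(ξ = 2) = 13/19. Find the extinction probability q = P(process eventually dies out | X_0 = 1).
q = 19/130

The pgf is f(s) = 1/10 + 41/190·s + 13/19·s². The extinction probability q is the smallest fixed point of f in [0, 1]. Setting s = f(s):
  13/19·s² + (41/190 − 1)·s + 1/10 = 0
  13/19·s² − (1/10 + 13/19)·s + 1/10 = 0
which factors as (s − 1)·(13/19·s − 1/10) = 0, giving roots s = 1 and s = (1/10)/(13/19) = 19/130.
Mean offspring μ = 41/190 + 2·13/19 = 301/190 > 1 (supercritical), so q < 1. The extinction probability is the smaller root: q = (1/10)/(13/19) = 19/130.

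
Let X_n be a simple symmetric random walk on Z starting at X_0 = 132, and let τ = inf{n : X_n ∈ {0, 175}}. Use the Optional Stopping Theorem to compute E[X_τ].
E[X_τ] = 132

X_n is a martingale and τ is a bounded-mean stopping time (indeed τ is finite a.s. with bounded expectation since the walk is in a bounded region). By the OST, E[X_τ] = E[X_0] = 132. Equivalently: E[X_τ] = 175 · P(hit 175 first) + 0 · P(hit 0 first) = 175 · (132/175) = 132.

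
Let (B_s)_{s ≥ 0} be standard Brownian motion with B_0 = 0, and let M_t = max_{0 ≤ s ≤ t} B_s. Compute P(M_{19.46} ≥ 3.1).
P(M_{19.46} ≥ 3.1) = 2·P(B_{19.46} ≥ 3.1) = 2(1 − Φ(3.1/√19.46)) ≈ 0.4822

By the reflection principle for Brownian motion, P(M_t ≥ a) = 2 · P(B_t ≥ a) for a ≥ 0. Since B_t ~ N(0, t), P(B_t ≥ 3.1) = 1 − Φ(3.1/√t) = 1 − Φ(3.1/√19.46) = 1 − Φ(0.7027). So
  P(M_{19.46} ≥ 3.1) = 2(1 − Φ(0.7027)) ≈ 0.4822.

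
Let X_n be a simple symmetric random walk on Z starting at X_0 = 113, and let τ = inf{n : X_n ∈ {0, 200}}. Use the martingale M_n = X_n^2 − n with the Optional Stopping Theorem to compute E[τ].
E[τ] = 9831

M_n = X_n^2 − n is a martingale (since E[X_{n+1}^2 | F_n] = X_n^2 + 1). By OST (τ has finite mean in a bounded region), E[M_τ] = E[M_0] = X_0^2 − 0 = 113^2 = 12769. Also E[M_τ] = E[X_τ^2] − E[τ]. The walk exits at 0 or 200, with P(hit 200 first) = 113/200, so E[X_τ^2] = 200^2 · 113/200 + 0 = 22600. Thus E[τ] = E[X_τ^2] − E[M_τ] = 22600 − 12769 = 9831 = 113(200 − 113) = 9831.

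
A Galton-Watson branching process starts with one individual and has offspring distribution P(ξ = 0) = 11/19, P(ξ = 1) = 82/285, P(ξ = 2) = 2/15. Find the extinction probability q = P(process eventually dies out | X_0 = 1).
q = 1

Mean offspring μ = 0·11/19 + 1·82/285 + 2·2/15 = 158/285 ≤ 1. For μ ≤ 1 with offspring not concentrated at 1, the Galton-Watson process goes extinct almost surely, so q = 1.
(Algebraic check: The pgf is f(s) = 11/19 + 82/285·s + 2/15·s². The extinction probability q is the smallest fixed point of f in [0, 1]. Setting s = f(s):
  2/15·s² + (82/285 − 1)·s + 11/19 = 0
  2/15·s² − (11/19 + 2/15)·s + 11/19 = 0
which factors as (s − 1)·(2/15·s − 11/19) = 0, giving roots s = 1 and s = (11/19)/(2/15) = 165/38. Since 165/38 ≥ 1, the smallest root in [0, 1] is s = 1.)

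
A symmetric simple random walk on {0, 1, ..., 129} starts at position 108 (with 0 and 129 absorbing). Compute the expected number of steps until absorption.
E[τ | X_0 = 108] = 2268

Let v_k = E[τ | X_0 = k]. Boundary: v_0 = v_129 = 0. Recurrence: v_k = 1 + (v_{k-1} + v_{k+1})/2 for 1 ≤ k ≤ 128. The particular solution to v_k − (v_{k-1} + v_{k+1})/2 = 1 is v_k = −k^2. Adding homogeneous solution A + B k and matching boundaries gives v_k = k (129 − k). Substituting k = 108: v_108 = 108 · 21 = 2268.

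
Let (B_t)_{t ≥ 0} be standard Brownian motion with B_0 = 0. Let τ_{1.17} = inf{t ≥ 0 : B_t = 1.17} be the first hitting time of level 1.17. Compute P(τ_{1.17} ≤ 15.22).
P(τ_{1.17} ≤ 15.22) = 2(1 − Φ(1.17/√15.22)) = 2(1 − Φ(0.2999)) ≈ 0.7643

By the reflection principle for standard BM, P(τ_b ≤ t) = 2 · P(B_t ≥ b). Since B_t ~ N(0, t), P(B_t ≥ 1.17) = 1 − Φ(1.17/√t) = 1 − Φ(1.17/√15.22) = 1 − Φ(0.2999) ≈ 0.38213. Doubling: P(τ_{1.17} ≤ 15.22) ≈ 2 · 0.38213 = 0.76426 ≈ 0.7643.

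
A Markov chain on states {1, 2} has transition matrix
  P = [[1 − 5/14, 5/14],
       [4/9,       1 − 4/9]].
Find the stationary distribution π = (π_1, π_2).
π_1 = 56/101, π_2 = 45/101

Solve πP = π with π_1 + π_2 = 1. From πP = π: π_1 · (1 − 5/14) + π_2 · 4/9 = π_1 ⇒ π_2 · 4/9 = π_1 · 5/14 ⇒ π_2/π_1 = (5/14)/(4/9) = 45/56. Together with π_1 + π_2 = 1:
  π_1 = (4/9)/(5/14 + 4/9) = (4/9)/(101/126) = 56/101,
  π_2 = (5/14)/(5/14 + 4/9) = (5/14)/(101/126) = 45/101.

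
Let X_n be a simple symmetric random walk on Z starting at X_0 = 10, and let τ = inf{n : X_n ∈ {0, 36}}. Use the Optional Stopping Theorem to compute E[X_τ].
E[X_τ] = 10

X_n is a martingale and τ is a bounded-mean stopping time (indeed τ is finite a.s. with bounded expectation since the walk is in a bounded region). By the OST, E[X_τ] = E[X_0] = 10. Equivalently: E[X_τ] = 36 · P(hit 36 first) + 0 · P(hit 0 first) = 36 · (10/36) = 10.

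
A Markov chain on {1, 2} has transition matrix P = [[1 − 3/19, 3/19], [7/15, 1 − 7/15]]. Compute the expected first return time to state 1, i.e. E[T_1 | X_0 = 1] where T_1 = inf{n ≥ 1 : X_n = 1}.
E[T_1 | X_0 = 1] = 1/π_1 = 178/133

For an irreducible recurrent Markov chain with stationary distribution π, E[T_i | X_0 = i] = 1/π_i (Kac's formula). Here π_1 = (7/15)/(3/19 + 7/15) = (7/15)/(178/285) = 133/178, so E[T_1 | X_0 = 1] = 1/π_1 = (3/19 + 7/15)/(7/15) = (178/285)/(7/15) = 178/133.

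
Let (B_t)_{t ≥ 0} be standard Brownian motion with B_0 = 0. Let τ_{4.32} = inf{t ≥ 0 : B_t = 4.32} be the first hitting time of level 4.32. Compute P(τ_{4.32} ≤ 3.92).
P(τ_{4.32} ≤ 3.92) = 2(1 − Φ(4.32/√3.92)) = 2(1 − Φ(2.1819)) ≈ 0.0291

By the reflection principle for standard BM, P(τ_b ≤ t) = 2 · P(B_t ≥ b). Since B_t ~ N(0, t), P(B_t ≥ 4.32) = 1 − Φ(4.32/√t) = 1 − Φ(4.32/√3.92) = 1 − Φ(2.1819) ≈ 0.01456. Doubling: P(τ_{4.32} ≤ 3.92) ≈ 2 · 0.01456 = 0.02912 ≈ 0.0291.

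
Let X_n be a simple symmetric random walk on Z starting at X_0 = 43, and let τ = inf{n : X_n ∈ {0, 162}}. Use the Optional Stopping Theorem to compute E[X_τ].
E[X_τ] = 43

X_n is a martingale and τ is a bounded-mean stopping time (indeed τ is finite a.s. with bounded expectation since the walk is in a bounded region). By the OST, E[X_τ] = E[X_0] = 43. Equivalently: E[X_τ] = 162 · P(hit 162 first) + 0 · P(hit 0 first) = 162 · (43/162) = 43.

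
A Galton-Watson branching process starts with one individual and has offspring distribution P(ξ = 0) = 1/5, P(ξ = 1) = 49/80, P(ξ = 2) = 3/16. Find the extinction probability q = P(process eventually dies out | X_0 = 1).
q = 1

Mean offspring μ = 0·1/5 + 1·49/80 + 2·3/16 = 79/80 ≤ 1. For μ ≤ 1 with offspring not concentrated at 1, the Galton-Watson process goes extinct almost surely, so q = 1.
(Algebraic check: The pgf is f(s) = 1/5 + 49/80·s + 3/16·s². The extinction probability q is the smallest fixed point of f in [0, 1]. Setting s = f(s):
  3/16·s² + (49/80 − 1)·s + 1/5 = 0
  3/16·s² − (1/5 + 3/16)·s + 1/5 = 0
which factors as (s − 1)·(3/16·s − 1/5) = 0, giving roots s = 1 and s = (1/5)/(3/16) = 16/15. Since 16/15 ≥ 1, the smallest root in [0, 1] is s = 1.)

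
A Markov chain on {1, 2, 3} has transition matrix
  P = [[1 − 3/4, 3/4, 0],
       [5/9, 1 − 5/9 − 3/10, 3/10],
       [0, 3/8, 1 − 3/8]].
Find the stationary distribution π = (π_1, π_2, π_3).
π = (100/343, 135/343, 108/343)

This is a birth-death chain on three states, which satisfies detailed balance: π_1 · P_{12} = π_2 · P_{21} and π_2 · P_{23} = π_3 · P_{32}.
From π_1 · 3/4 = π_2 · 5/9: π_2/π_1 = (3/4)/(5/9) = 27/20.
From π_2 · 3/10 = π_3 · 3/8: π_3/π_2 = (3/10)/(3/8) = 4/5.
Take π_1 proportional to 1; then unnormalized π = (1, 27/20, 27/25). Normalize by dividing by the sum 343/100:
  π = (100/343, 135/343, 108/343).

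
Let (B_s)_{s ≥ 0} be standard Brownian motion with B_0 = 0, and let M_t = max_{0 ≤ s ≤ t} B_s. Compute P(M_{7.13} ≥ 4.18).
P(M_{7.13} ≥ 4.18) = 2·P(B_{7.13} ≥ 4.18) = 2(1 − Φ(4.18/√7.13)) ≈ 0.1175

By the reflection principle for Brownian motion, P(M_t ≥ a) = 2 · P(B_t ≥ a) for a ≥ 0. Since B_t ~ N(0, t), P(B_t ≥ 4.18) = 1 − Φ(4.18/√t) = 1 − Φ(4.18/√7.13) = 1 − Φ(1.5654). So
  P(M_{7.13} ≥ 4.18) = 2(1 − Φ(1.5654)) ≈ 0.1175.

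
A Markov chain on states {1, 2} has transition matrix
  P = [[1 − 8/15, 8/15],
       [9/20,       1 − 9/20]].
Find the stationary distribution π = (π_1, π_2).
π_1 = 27/59, π_2 = 32/59

Solve πP = π with π_1 + π_2 = 1. From πP = π: π_1 · (1 − 8/15) + π_2 · 9/20 = π_1 ⇒ π_2 · 9/20 = π_1 · 8/15 ⇒ π_2/π_1 = (8/15)/(9/20) = 32/27. Together with π_1 + π_2 = 1:
  π_1 = (9/20)/(8/15 + 9/20) = (9/20)/(59/60) = 27/59,
  π_2 = (8/15)/(8/15 + 9/20) = (8/15)/(59/60) = 32/59.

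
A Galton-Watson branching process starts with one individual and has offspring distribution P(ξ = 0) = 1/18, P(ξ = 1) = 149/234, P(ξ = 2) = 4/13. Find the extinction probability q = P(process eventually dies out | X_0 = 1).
q = 13/72

The pgf is f(s) = 1/18 + 149/234·s + 4/13·s². The extinction probability q is the smallest fixed point of f in [0, 1]. Setting s = f(s):
  4/13·s² + (149/234 − 1)·s + 1/18 = 0
  4/13·s² − (1/18 + 4/13)·s + 1/18 = 0
which factors as (s − 1)·(4/13·s − 1/18) = 0, giving roots s = 1 and s = (1/18)/(4/13) = 13/72.
Mean offspring μ = 149/234 + 2·4/13 = 293/234 > 1 (supercritical), so q < 1. The extinction probability is the smaller root: q = (1/18)/(4/13) = 13/72.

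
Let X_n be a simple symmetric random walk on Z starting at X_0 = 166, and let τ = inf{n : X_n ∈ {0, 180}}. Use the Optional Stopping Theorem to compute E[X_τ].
E[X_τ] = 166

X_n is a martingale and τ is a bounded-mean stopping time (indeed τ is finite a.s. with bounded expectation since the walk is in a bounded region). By the OST, E[X_τ] = E[X_0] = 166. Equivalently: E[X_τ] = 180 · P(hit 180 first) + 0 · P(hit 0 first) = 180 · (166/180) = 166.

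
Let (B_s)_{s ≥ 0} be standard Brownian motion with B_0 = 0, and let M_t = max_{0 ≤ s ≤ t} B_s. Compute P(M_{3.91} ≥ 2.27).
P(M_{3.91} ≥ 2.27) = 2·P(B_{3.91} ≥ 2.27) = 2(1 − Φ(2.27/√3.91)) ≈ 0.2510

By the reflection principle for Brownian motion, P(M_t ≥ a) = 2 · P(B_t ≥ a) for a ≥ 0. Since B_t ~ N(0, t), P(B_t ≥ 2.27) = 1 − Φ(2.27/√t) = 1 − Φ(2.27/√3.91) = 1 − Φ(1.1480). So
  P(M_{3.91} ≥ 2.27) = 2(1 − Φ(1.1480)) ≈ 0.2510.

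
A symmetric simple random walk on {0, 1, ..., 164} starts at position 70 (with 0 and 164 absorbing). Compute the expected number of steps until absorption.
E[τ | X_0 = 70] = 6580

Let v_k = E[τ | X_0 = k]. Boundary: v_0 = v_164 = 0. Recurrence: v_k = 1 + (v_{k-1} + v_{k+1})/2 for 1 ≤ k ≤ 163. The particular solution to v_k − (v_{k-1} + v_{k+1})/2 = 1 is v_k = −k^2. Adding homogeneous solution A + B k and matching boundaries gives v_k = k (164 − k). Substituting k = 70: v_70 = 70 · 94 = 6580.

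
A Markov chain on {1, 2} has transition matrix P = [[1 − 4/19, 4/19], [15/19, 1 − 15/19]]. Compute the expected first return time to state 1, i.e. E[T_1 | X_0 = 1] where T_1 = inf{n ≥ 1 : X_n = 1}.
E[T_1 | X_0 = 1] = 1/π_1 = 19/15

For an irreducible recurrent Markov chain with stationary distribution π, E[T_i | X_0 = i] = 1/π_i (Kac's formula). Here π_1 = (15/19)/(4/19 + 15/19) = (15/19)/(1) = 15/19, so E[T_1 | X_0 = 1] = 1/π_1 = (4/19 + 15/19)/(15/19) = (1)/(15/19) = 19/15.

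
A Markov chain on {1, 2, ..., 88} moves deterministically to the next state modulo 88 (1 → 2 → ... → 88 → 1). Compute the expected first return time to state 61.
E[T_61 | X_0 = 61] = 88

The chain cycles deterministically, so starting at state 61 it returns in exactly 88 steps. Equivalently, the stationary distribution is uniform π_j = 1/88 for every state j, so by Kac's formula E[T_61] = 1/π_61 = 88.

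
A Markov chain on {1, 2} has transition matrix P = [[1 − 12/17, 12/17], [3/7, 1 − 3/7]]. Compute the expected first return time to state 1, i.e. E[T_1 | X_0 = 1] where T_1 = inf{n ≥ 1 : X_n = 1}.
E[T_1 | X_0 = 1] = 1/π_1 = 45/17

For an irreducible recurrent Markov chain with stationary distribution π, E[T_i | X_0 = i] = 1/π_i (Kac's formula). Here π_1 = (3/7)/(12/17 + 3/7) = (3/7)/(135/119) = 17/45, so E[T_1 | X_0 = 1] = 1/π_1 = (12/17 + 3/7)/(3/7) = (135/119)/(3/7) = 45/17.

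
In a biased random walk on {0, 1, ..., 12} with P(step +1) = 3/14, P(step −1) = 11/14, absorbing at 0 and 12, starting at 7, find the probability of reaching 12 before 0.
P(hit 12 before 0) = (1 − (11/3)^7) / (1 − (11/3)^12) = 591856389/392303480660

Let u_k denote P(reach 12 before 0 | start at k). Boundary: u_0 = 0, u_12 = 1. Recurrence: u_k = 3/14·u_{k+1} + 11/14·u_{k-1} for 1 ≤ k ≤ 11. Try u_k = A + B·r^k with r = q/p = (11/14)/(3/14) = 11/3. Substitution satisfies the recurrence; boundary conditions give:
  u_k = (1 − r^k) / (1 − r^N) = (1 − (11/3)^7) / (1 − (11/3)^12) = 591856389/392303480660.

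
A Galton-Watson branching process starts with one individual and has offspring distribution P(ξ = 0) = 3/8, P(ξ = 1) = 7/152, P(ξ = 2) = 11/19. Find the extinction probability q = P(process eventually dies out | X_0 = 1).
q = 57/88

The pgf is f(s) = 3/8 + 7/152·s + 11/19·s². The extinction probability q is the smallest fixed point of f in [0, 1]. Setting s = f(s):
  11/19·s² + (7/152 − 1)·s + 3/8 = 0
  11/19·s² − (3/8 + 11/19)·s + 3/8 = 0
which factors as (s − 1)·(11/19·s − 3/8) = 0, giving roots s = 1 and s = (3/8)/(11/19) = 57/88.
Mean offspring μ = 7/152 + 2·11/19 = 183/152 > 1 (supercritical), so q < 1. The extinction probability is the smaller root: q = (3/8)/(11/19) = 57/88.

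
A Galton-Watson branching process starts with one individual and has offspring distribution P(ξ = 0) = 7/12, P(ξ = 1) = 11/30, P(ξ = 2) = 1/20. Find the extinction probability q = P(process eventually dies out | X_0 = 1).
q = 1

Mean offspring μ = 0·7/12 + 1·11/30 + 2·1/20 = 7/15 ≤ 1. For μ ≤ 1 with offspring not concentrated at 1, the Galton-Watson process goes extinct almost surely, so q = 1.
(Algebraic check: The pgf is f(s) = 7/12 + 11/30·s + 1/20·s². The extinction probability q is the smallest fixed point of f in [0, 1]. Setting s = f(s):
  1/20·s² + (11/30 − 1)·s + 7/12 = 0
  1/20·s² − (7/12 + 1/20)·s + 7/12 = 0
which factors as (s − 1)·(1/20·s − 7/12) = 0, giving roots s = 1 and s = (7/12)/(1/20) = 35/3. Since 35/3 ≥ 1, the smallest root in [0, 1] is s = 1.)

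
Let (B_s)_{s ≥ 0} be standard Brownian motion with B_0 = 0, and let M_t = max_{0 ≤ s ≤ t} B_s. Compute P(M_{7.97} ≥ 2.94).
P(M_{7.97} ≥ 2.94) = 2·P(B_{7.97} ≥ 2.94) = 2(1 − Φ(2.94/√7.97)) ≈ 0.2977

By the reflection principle for Brownian motion, P(M_t ≥ a) = 2 · P(B_t ≥ a) for a ≥ 0. Since B_t ~ N(0, t), P(B_t ≥ 2.94) = 1 − Φ(2.94/√t) = 1 − Φ(2.94/√7.97) = 1 − Φ(1.0414). So
  P(M_{7.97} ≥ 2.94) = 2(1 − Φ(1.0414)) ≈ 0.2977.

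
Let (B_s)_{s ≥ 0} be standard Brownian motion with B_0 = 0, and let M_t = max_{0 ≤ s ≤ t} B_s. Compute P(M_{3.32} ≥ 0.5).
P(M_{3.32} ≥ 0.5) = 2·P(B_{3.32} ≥ 0.5) = 2(1 − Φ(0.5/√3.32)) ≈ 0.7838

By the reflection principle for Brownian motion, P(M_t ≥ a) = 2 · P(B_t ≥ a) for a ≥ 0. Since B_t ~ N(0, t), P(B_t ≥ 0.5) = 1 − Φ(0.5/√t) = 1 − Φ(0.5/√3.32) = 1 − Φ(0.2744). So
  P(M_{3.32} ≥ 0.5) = 2(1 − Φ(0.2744)) ≈ 0.7838.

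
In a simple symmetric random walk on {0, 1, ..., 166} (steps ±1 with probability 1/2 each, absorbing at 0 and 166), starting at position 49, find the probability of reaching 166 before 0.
P(hit 166 before 0) = 49/166

Let u_k = P(hit 166 before 0 | start at k). Then u_0 = 0, u_166 = 1, and u_k = u_{k-1}/2 + u_{k+1}/2 for 1 ≤ k ≤ 165. This harmonic recurrence is solved by u_k = k/166, giving u_49 = 49/166.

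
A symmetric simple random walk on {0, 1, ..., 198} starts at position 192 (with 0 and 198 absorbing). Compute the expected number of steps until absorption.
E[τ | X_0 = 192] = 1152

Let v_k = E[τ | X_0 = k]. Boundary: v_0 = v_198 = 0. Recurrence: v_k = 1 + (v_{k-1} + v_{k+1})/2 for 1 ≤ k ≤ 197. The particular solution to v_k − (v_{k-1} + v_{k+1})/2 = 1 is v_k = −k^2. Adding homogeneous solution A + B k and matching boundaries gives v_k = k (198 − k). Substituting k = 192: v_192 = 192 · 6 = 1152.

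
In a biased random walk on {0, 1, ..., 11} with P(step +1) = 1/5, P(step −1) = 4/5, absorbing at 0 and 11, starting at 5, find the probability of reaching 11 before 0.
P(hit 11 before 0) = (1 − (4)^5) / (1 − (4)^11) = 341/1398101

Let u_k denote P(reach 11 before 0 | start at k). Boundary: u_0 = 0, u_11 = 1. Recurrence: u_k = 1/5·u_{k+1} + 4/5·u_{k-1} for 1 ≤ k ≤ 10. Try u_k = A + B·r^k with r = q/p = (4/5)/(1/5) = 4. Substitution satisfies the recurrence; boundary conditions give:
  u_k = (1 − r^k) / (1 − r^N) = (1 − (4)^5) / (1 − (4)^11) = 341/1398101.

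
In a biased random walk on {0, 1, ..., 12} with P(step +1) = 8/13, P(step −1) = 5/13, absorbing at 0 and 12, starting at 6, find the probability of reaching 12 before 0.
P(hit 12 before 0) = (1 − (5/8)^6) / (1 − (5/8)^12) = 262144/277769

Let u_k denote P(reach 12 before 0 | start at k). Boundary: u_0 = 0, u_12 = 1. Recurrence: u_k = 8/13·u_{k+1} + 5/13·u_{k-1} for 1 ≤ k ≤ 11. Try u_k = A + B·r^k with r = q/p = (5/13)/(8/13) = 5/8. Substitution satisfies the recurrence; boundary conditions give:
  u_k = (1 − r^k) / (1 − r^N) = (1 − (5/8)^6) / (1 − (5/8)^12) = 262144/277769.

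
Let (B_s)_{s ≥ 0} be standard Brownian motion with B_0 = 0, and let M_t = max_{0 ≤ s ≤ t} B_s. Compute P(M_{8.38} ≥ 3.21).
P(M_{8.38} ≥ 3.21) = 2·P(B_{8.38} ≥ 3.21) = 2(1 − Φ(3.21/√8.38)) ≈ 0.2675

By the reflection principle for Brownian motion, P(M_t ≥ a) = 2 · P(B_t ≥ a) for a ≥ 0. Since B_t ~ N(0, t), P(B_t ≥ 3.21) = 1 − Φ(3.21/√t) = 1 − Φ(3.21/√8.38) = 1 − Φ(1.1089). So
  P(M_{8.38} ≥ 3.21) = 2(1 − Φ(1.1089)) ≈ 0.2675.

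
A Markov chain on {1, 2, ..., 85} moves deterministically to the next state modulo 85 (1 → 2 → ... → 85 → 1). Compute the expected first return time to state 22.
E[T_22 | X_0 = 22] = 85

The chain cycles deterministically, so starting at state 22 it returns in exactly 85 steps. Equivalently, the stationary distribution is uniform π_j = 1/85 for every state j, so by Kac's formula E[T_22] = 1/π_22 = 85.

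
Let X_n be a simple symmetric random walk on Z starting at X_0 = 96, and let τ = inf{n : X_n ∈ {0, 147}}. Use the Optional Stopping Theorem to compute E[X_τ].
E[X_τ] = 96

X_n is a martingale and τ is a bounded-mean stopping time (indeed τ is finite a.s. with bounded expectation since the walk is in a bounded region). By the OST, E[X_τ] = E[X_0] = 96. Equivalently: E[X_τ] = 147 · P(hit 147 first) + 0 · P(hit 0 first) = 147 · (96/147) = 96.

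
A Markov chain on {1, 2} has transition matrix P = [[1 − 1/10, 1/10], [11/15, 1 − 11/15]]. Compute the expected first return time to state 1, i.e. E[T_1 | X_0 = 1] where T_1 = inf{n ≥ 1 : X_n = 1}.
E[T_1 | X_0 = 1] = 1/π_1 = 25/22

For an irreducible recurrent Markov chain with stationary distribution π, E[T_i | X_0 = i] = 1/π_i (Kac's formula). Here π_1 = (11/15)/(1/10 + 11/15) = (11/15)/(5/6) = 22/25, so E[T_1 | X_0 = 1] = 1/π_1 = (1/10 + 11/15)/(11/15) = (5/6)/(11/15) = 25/22.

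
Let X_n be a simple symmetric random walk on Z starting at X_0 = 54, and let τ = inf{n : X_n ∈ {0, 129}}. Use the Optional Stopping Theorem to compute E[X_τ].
E[X_τ] = 54

X_n is a martingale and τ is a bounded-mean stopping time (indeed τ is finite a.s. with bounded expectation since the walk is in a bounded region). By the OST, E[X_τ] = E[X_0] = 54. Equivalently: E[X_τ] = 129 · P(hit 129 first) + 0 · P(hit 0 first) = 129 · (54/129) = 54.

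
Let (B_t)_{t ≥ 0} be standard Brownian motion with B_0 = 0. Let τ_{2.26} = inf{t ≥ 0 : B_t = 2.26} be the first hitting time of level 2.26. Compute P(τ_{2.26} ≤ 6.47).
P(τ_{2.26} ≤ 6.47) = 2(1 − Φ(2.26/√6.47)) = 2(1 − Φ(0.8885)) ≈ 0.3743

By the reflection principle for standard BM, P(τ_b ≤ t) = 2 · P(B_t ≥ b). Since B_t ~ N(0, t), P(B_t ≥ 2.26) = 1 − Φ(2.26/√t) = 1 − Φ(2.26/√6.47) = 1 − Φ(0.8885) ≈ 0.18714. Doubling: P(τ_{2.26} ≤ 6.47) ≈ 2 · 0.18714 = 0.37428 ≈ 0.3743.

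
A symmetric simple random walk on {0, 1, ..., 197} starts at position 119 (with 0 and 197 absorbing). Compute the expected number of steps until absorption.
E[τ | X_0 = 119] = 9282

Let v_k = E[τ | X_0 = k]. Boundary: v_0 = v_197 = 0. Recurrence: v_k = 1 + (v_{k-1} + v_{k+1})/2 for 1 ≤ k ≤ 196. The particular solution to v_k − (v_{k-1} + v_{k+1})/2 = 1 is v_k = −k^2. Adding homogeneous solution A + B k and matching boundaries gives v_k = k (197 − k). Substituting k = 119: v_119 = 119 · 78 = 9282.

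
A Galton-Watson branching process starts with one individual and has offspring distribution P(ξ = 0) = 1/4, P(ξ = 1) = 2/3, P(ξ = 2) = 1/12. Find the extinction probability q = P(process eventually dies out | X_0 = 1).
q = 1

Mean offspring μ = 0·1/4 + 1·2/3 + 2·1/12 = 5/6 ≤ 1. For μ ≤ 1 with offspring not concentrated at 1, the Galton-Watson process goes extinct almost surely, so q = 1.
(Algebraic check: The pgf is f(s) = 1/4 + 2/3·s + 1/12·s². The extinction probability q is the smallest fixed point of f in [0, 1]. Setting s = f(s):
  1/12·s² + (2/3 − 1)·s + 1/4 = 0
  1/12·s² − (1/4 + 1/12)·s + 1/4 = 0
which factors as (s − 1)·(1/12·s − 1/4) = 0, giving roots s = 1 and s = (1/4)/(1/12) = 3. Since 3 ≥ 1, the smallest root in [0, 1] is s = 1.)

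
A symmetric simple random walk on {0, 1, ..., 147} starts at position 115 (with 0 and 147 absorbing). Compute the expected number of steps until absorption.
E[τ | X_0 = 115] = 3680

Let v_k = E[τ | X_0 = k]. Boundary: v_0 = v_147 = 0. Recurrence: v_k = 1 + (v_{k-1} + v_{k+1})/2 for 1 ≤ k ≤ 146. The particular solution to v_k − (v_{k-1} + v_{k+1})/2 = 1 is v_k = −k^2. Adding homogeneous solution A + B k and matching boundaries gives v_k = k (147 − k). Substituting k = 115: v_115 = 115 · 32 = 3680.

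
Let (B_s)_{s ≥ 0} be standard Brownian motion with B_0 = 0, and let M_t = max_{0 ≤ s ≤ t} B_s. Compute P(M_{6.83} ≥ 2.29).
P(M_{6.83} ≥ 2.29) = 2·P(B_{6.83} ≥ 2.29) = 2(1 − Φ(2.29/√6.83)) ≈ 0.3809

By the reflection principle for Brownian motion, P(M_t ≥ a) = 2 · P(B_t ≥ a) for a ≥ 0. Since B_t ~ N(0, t), P(B_t ≥ 2.29) = 1 − Φ(2.29/√t) = 1 − Φ(2.29/√6.83) = 1 − Φ(0.8762). So
  P(M_{6.83} ≥ 2.29) = 2(1 − Φ(0.8762)) ≈ 0.3809.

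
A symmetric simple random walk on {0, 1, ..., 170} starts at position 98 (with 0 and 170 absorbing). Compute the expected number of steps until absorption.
E[τ | X_0 = 98] = 7056

Let v_k = E[τ | X_0 = k]. Boundary: v_0 = v_170 = 0. Recurrence: v_k = 1 + (v_{k-1} + v_{k+1})/2 for 1 ≤ k ≤ 169. The particular solution to v_k − (v_{k-1} + v_{k+1})/2 = 1 is v_k = −k^2. Adding homogeneous solution A + B k and matching boundaries gives v_k = k (170 − k). Substituting k = 98: v_98 = 98 · 72 = 7056.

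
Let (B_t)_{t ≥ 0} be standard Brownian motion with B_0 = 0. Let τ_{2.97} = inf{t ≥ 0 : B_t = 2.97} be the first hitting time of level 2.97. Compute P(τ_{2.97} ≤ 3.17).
P(τ_{2.97} ≤ 3.17) = 2(1 − Φ(2.97/√3.17)) = 2(1 − Φ(1.6681)) ≈ 0.0953

By the reflection principle for standard BM, P(τ_b ≤ t) = 2 · P(B_t ≥ b). Since B_t ~ N(0, t), P(B_t ≥ 2.97) = 1 − Φ(2.97/√t) = 1 − Φ(2.97/√3.17) = 1 − Φ(1.6681) ≈ 0.04765. Doubling: P(τ_{2.97} ≤ 3.17) ≈ 2 · 0.04765 = 0.09530 ≈ 0.0953.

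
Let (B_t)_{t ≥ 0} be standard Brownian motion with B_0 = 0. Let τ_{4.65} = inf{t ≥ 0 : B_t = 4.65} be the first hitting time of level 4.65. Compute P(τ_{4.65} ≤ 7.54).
P(τ_{4.65} ≤ 7.54) = 2(1 − Φ(4.65/√7.54)) = 2(1 − Φ(1.6934)) ≈ 0.0904

By the reflection principle for standard BM, P(τ_b ≤ t) = 2 · P(B_t ≥ b). Since B_t ~ N(0, t), P(B_t ≥ 4.65) = 1 − Φ(4.65/√t) = 1 − Φ(4.65/√7.54) = 1 − Φ(1.6934) ≈ 0.04519. Doubling: P(τ_{4.65} ≤ 7.54) ≈ 2 · 0.04519 = 0.09038 ≈ 0.0904.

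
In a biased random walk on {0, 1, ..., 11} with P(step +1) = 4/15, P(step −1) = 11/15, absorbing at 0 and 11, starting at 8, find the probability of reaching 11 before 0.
P(hit 11 before 0) = (1 − (11/4)^8) / (1 − (11/4)^11) = 1959253440/40758210901

Let u_k denote P(reach 11 before 0 | start at k). Boundary: u_0 = 0, u_11 = 1. Recurrence: u_k = 4/15·u_{k+1} + 11/15·u_{k-1} for 1 ≤ k ≤ 10. Try u_k = A + B·r^k with r = q/p = (11/15)/(4/15) = 11/4. Substitution satisfies the recurrence; boundary conditions give:
  u_k = (1 − r^k) / (1 − r^N) = (1 − (11/4)^8) / (1 − (11/4)^11) = 1959253440/40758210901.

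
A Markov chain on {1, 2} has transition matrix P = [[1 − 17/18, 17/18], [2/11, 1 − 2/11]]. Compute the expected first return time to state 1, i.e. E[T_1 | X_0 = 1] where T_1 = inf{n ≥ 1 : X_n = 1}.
E[T_1 | X_0 = 1] = 1/π_1 = 223/36

For an irreducible recurrent Markov chain with stationary distribution π, E[T_i | X_0 = i] = 1/π_i (Kac's formula). Here π_1 = (2/11)/(17/18 + 2/11) = (2/11)/(223/198) = 36/223, so E[T_1 | X_0 = 1] = 1/π_1 = (17/18 + 2/11)/(2/11) = (223/198)/(2/11) = 223/36.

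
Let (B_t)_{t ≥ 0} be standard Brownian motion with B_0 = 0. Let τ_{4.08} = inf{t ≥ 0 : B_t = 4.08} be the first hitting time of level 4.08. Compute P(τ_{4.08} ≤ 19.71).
P(τ_{4.08} ≤ 19.71) = 2(1 − Φ(4.08/√19.71)) = 2(1 − Φ(0.9190)) ≈ 0.3581

By the reflection principle for standard BM, P(τ_b ≤ t) = 2 · P(B_t ≥ b). Since B_t ~ N(0, t), P(B_t ≥ 4.08) = 1 − Φ(4.08/√t) = 1 − Φ(4.08/√19.71) = 1 − Φ(0.9190) ≈ 0.17905. Doubling: P(τ_{4.08} ≤ 19.71) ≈ 2 · 0.17905 = 0.35810 ≈ 0.3581.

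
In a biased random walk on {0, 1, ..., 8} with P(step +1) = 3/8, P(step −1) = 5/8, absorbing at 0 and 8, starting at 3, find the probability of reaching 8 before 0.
P(hit 8 before 0) = (1 − (5/3)^3) / (1 − (5/3)^8) = 11907/192032

Let u_k denote P(reach 8 before 0 | start at k). Boundary: u_0 = 0, u_8 = 1. Recurrence: u_k = 3/8·u_{k+1} + 5/8·u_{k-1} for 1 ≤ k ≤ 7. Try u_k = A + B·r^k with r = q/p = (5/8)/(3/8) = 5/3. Substitution satisfies the recurrence; boundary conditions give:
  u_k = (1 − r^k) / (1 − r^N) = (1 − (5/3)^3) / (1 − (5/3)^8) = 11907/192032.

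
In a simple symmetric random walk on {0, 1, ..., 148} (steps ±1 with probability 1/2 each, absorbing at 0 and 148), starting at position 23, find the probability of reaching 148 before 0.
P(hit 148 before 0) = 23/148

Let u_k = P(hit 148 before 0 | start at k). Then u_0 = 0, u_148 = 1, and u_k = u_{k-1}/2 + u_{k+1}/2 for 1 ≤ k ≤ 147. This harmonic recurrence is solved by u_k = k/148, giving u_23 = 23/148.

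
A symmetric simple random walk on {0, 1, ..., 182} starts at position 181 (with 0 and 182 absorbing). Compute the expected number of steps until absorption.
E[τ | X_0 = 181] = 181

Let v_k = E[τ | X_0 = k]. Boundary: v_0 = v_182 = 0. Recurrence: v_k = 1 + (v_{k-1} + v_{k+1})/2 for 1 ≤ k ≤ 181. The particular solution to v_k − (v_{k-1} + v_{k+1})/2 = 1 is v_k = −k^2. Adding homogeneous solution A + B k and matching boundaries gives v_k = k (182 − k). Substituting k = 181: v_181 = 181 · 1 = 181.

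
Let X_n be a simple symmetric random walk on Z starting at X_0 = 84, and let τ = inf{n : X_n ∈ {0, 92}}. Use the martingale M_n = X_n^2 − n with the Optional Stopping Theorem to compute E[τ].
E[τ] = 672

M_n = X_n^2 − n is a martingale (since E[X_{n+1}^2 | F_n] = X_n^2 + 1). By OST (τ has finite mean in a bounded region), E[M_τ] = E[M_0] = X_0^2 − 0 = 84^2 = 7056. Also E[M_τ] = E[X_τ^2] − E[τ]. The walk exits at 0 or 92, with P(hit 92 first) = 84/92, so E[X_τ^2] = 92^2 · 84/92 + 0 = 7728. Thus E[τ] = E[X_τ^2] − E[M_τ] = 7728 − 7056 = 672 = 84(92 − 84) = 672.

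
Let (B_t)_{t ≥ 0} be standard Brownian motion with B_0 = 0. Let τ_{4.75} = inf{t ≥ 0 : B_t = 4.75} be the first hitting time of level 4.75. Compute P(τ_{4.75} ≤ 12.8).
P(τ_{4.75} ≤ 12.8) = 2(1 − Φ(4.75/√12.8)) = 2(1 − Φ(1.3277)) ≈ 0.1843

By the reflection principle for standard BM, P(τ_b ≤ t) = 2 · P(B_t ≥ b). Since B_t ~ N(0, t), P(B_t ≥ 4.75) = 1 − Φ(4.75/√t) = 1 − Φ(4.75/√12.8) = 1 − Φ(1.3277) ≈ 0.09214. Doubling: P(τ_{4.75} ≤ 12.8) ≈ 2 · 0.09214 = 0.18428 ≈ 0.1843.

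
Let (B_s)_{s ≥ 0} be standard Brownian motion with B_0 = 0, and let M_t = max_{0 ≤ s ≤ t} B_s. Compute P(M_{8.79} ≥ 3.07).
P(M_{8.79} ≥ 3.07) = 2·P(B_{8.79} ≥ 3.07) = 2(1 − Φ(3.07/√8.79)) ≈ 0.3004

By the reflection principle for Brownian motion, P(M_t ≥ a) = 2 · P(B_t ≥ a) for a ≥ 0. Since B_t ~ N(0, t), P(B_t ≥ 3.07) = 1 − Φ(3.07/√t) = 1 − Φ(3.07/√8.79) = 1 − Φ(1.0355). So
  P(M_{8.79} ≥ 3.07) = 2(1 − Φ(1.0355)) ≈ 0.3004.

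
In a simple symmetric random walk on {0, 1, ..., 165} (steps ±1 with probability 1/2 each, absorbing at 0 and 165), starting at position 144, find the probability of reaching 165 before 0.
P(hit 165 before 0) = 144/165 = 48/55

Let u_k = P(hit 165 before 0 | start at k). Then u_0 = 0, u_165 = 1, and u_k = u_{k-1}/2 + u_{k+1}/2 for 1 ≤ k ≤ 164. This harmonic recurrence is solved by u_k = k/165, giving u_144 = 144/165 = 48/55.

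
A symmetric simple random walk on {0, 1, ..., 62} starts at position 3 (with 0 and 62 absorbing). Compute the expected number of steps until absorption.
E[τ | X_0 = 3] = 177

Let v_k = E[τ | X_0 = k]. Boundary: v_0 = v_62 = 0. Recurrence: v_k = 1 + (v_{k-1} + v_{k+1})/2 for 1 ≤ k ≤ 61. The particular solution to v_k − (v_{k-1} + v_{k+1})/2 = 1 is v_k = −k^2. Adding homogeneous solution A + B k and matching boundaries gives v_k = k (62 − k). Substituting k = 3: v_3 = 3 · 59 = 177.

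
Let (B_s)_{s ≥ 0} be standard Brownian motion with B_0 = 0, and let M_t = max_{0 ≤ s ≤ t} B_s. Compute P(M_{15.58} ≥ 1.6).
P(M_{15.58} ≥ 1.6) = 2·P(B_{15.58} ≥ 1.6) = 2(1 − Φ(1.6/√15.58)) ≈ 0.6852

By the reflection principle for Brownian motion, P(M_t ≥ a) = 2 · P(B_t ≥ a) for a ≥ 0. Since B_t ~ N(0, t), P(B_t ≥ 1.6) = 1 − Φ(1.6/√t) = 1 − Φ(1.6/√15.58) = 1 − Φ(0.4054). So
  P(M_{15.58} ≥ 1.6) = 2(1 − Φ(0.4054)) ≈ 0.6852.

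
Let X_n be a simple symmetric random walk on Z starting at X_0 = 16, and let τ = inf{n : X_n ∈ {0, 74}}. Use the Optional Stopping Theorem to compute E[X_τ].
E[X_τ] = 16

X_n is a martingale and τ is a bounded-mean stopping time (indeed τ is finite a.s. with bounded expectation since the walk is in a bounded region). By the OST, E[X_τ] = E[X_0] = 16. Equivalently: E[X_τ] = 74 · P(hit 74 first) + 0 · P(hit 0 first) = 74 · (16/74) = 16.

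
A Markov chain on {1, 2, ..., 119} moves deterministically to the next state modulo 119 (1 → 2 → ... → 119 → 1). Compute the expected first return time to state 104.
E[T_104 | X_0 = 104] = 119

The chain cycles deterministically, so starting at state 104 it returns in exactly 119 steps. Equivalently, the stationary distribution is uniform π_j = 1/119 for every state j, so by Kac's formula E[T_104] = 1/π_104 = 119.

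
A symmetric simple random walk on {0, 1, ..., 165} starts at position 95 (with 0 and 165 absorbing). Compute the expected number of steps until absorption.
E[τ | X_0 = 95] = 6650

Let v_k = E[τ | X_0 = k]. Boundary: v_0 = v_165 = 0. Recurrence: v_k = 1 + (v_{k-1} + v_{k+1})/2 for 1 ≤ k ≤ 164. The particular solution to v_k − (v_{k-1} + v_{k+1})/2 = 1 is v_k = −k^2. Adding homogeneous solution A + B k and matching boundaries gives v_k = k (165 − k). Substituting k = 95: v_95 = 95 · 70 = 6650.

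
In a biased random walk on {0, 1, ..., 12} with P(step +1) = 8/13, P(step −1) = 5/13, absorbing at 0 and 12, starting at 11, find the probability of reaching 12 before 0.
P(hit 12 before 0) = (1 − (5/8)^11) / (1 − (5/8)^12) = 22776283912/22825112037

Let u_k denote P(reach 12 before 0 | start at k). Boundary: u_0 = 0, u_12 = 1. Recurrence: u_k = 8/13·u_{k+1} + 5/13·u_{k-1} for 1 ≤ k ≤ 11. Try u_k = A + B·r^k with r = q/p = (5/13)/(8/13) = 5/8. Substitution satisfies the recurrence; boundary conditions give:
  u_k = (1 − r^k) / (1 − r^N) = (1 − (5/8)^11) / (1 − (5/8)^12) = 22776283912/22825112037.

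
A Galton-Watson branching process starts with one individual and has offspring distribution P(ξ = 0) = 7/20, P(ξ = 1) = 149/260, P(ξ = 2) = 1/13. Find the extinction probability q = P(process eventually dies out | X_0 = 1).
q = 1

Mean offspring μ = 0·7/20 + 1·149/260 + 2·1/13 = 189/260 ≤ 1. For μ ≤ 1 with offspring not concentrated at 1, the Galton-Watson process goes extinct almost surely, so q = 1.
(Algebraic check: The pgf is f(s) = 7/20 + 149/260·s + 1/13·s². The extinction probability q is the smallest fixed point of f in [0, 1]. Setting s = f(s):
  1/13·s² + (149/260 − 1)·s + 7/20 = 0
  1/13·s² − (7/20 + 1/13)·s + 7/20 = 0
which factors as (s − 1)·(1/13·s − 7/20) = 0, giving roots s = 1 and s = (7/20)/(1/13) = 91/20. Since 91/20 ≥ 1, the smallest root in [0, 1] is s = 1.)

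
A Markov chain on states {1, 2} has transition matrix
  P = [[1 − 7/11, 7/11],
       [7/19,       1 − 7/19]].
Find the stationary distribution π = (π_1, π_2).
π_1 = 11/30, π_2 = 19/30

Solve πP = π with π_1 + π_2 = 1. From πP = π: π_1 · (1 − 7/11) + π_2 · 7/19 = π_1 ⇒ π_2 · 7/19 = π_1 · 7/11 ⇒ π_2/π_1 = (7/11)/(7/19) = 19/11. Together with π_1 + π_2 = 1:
  π_1 = (7/19)/(7/11 + 7/19) = (7/19)/(210/209) = 11/30,
  π_2 = (7/11)/(7/11 + 7/19) = (7/11)/(210/209) = 19/30.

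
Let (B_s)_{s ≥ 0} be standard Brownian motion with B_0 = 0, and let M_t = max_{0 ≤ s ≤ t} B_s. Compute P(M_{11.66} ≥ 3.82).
P(M_{11.66} ≥ 3.82) = 2·P(B_{11.66} ≥ 3.82) = 2(1 − Φ(3.82/√11.66)) ≈ 0.2633

By the reflection principle for Brownian motion, P(M_t ≥ a) = 2 · P(B_t ≥ a) for a ≥ 0. Since B_t ~ N(0, t), P(B_t ≥ 3.82) = 1 − Φ(3.82/√t) = 1 − Φ(3.82/√11.66) = 1 − Φ(1.1187). So
  P(M_{11.66} ≥ 3.82) = 2(1 − Φ(1.1187)) ≈ 0.2633.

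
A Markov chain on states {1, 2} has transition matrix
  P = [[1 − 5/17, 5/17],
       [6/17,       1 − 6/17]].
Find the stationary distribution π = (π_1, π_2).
π_1 = 6/11, π_2 = 5/11

Solve πP = π with π_1 + π_2 = 1. From πP = π: π_1 · (1 − 5/17) + π_2 · 6/17 = π_1 ⇒ π_2 · 6/17 = π_1 · 5/17 ⇒ π_2/π_1 = (5/17)/(6/17) = 5/6. Together with π_1 + π_2 = 1:
  π_1 = (6/17)/(5/17 + 6/17) = (6/17)/(11/17) = 6/11,
  π_2 = (5/17)/(5/17 + 6/17) = (5/17)/(11/17) = 5/11.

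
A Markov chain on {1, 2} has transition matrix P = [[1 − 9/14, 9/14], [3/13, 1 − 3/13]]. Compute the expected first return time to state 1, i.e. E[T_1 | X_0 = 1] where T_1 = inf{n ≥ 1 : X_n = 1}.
E[T_1 | X_0 = 1] = 1/π_1 = 53/14

For an irreducible recurrent Markov chain with stationary distribution π, E[T_i | X_0 = i] = 1/π_i (Kac's formula). Here π_1 = (3/13)/(9/14 + 3/13) = (3/13)/(159/182) = 14/53, so E[T_1 | X_0 = 1] = 1/π_1 = (9/14 + 3/13)/(3/13) = (159/182)/(3/13) = 53/14.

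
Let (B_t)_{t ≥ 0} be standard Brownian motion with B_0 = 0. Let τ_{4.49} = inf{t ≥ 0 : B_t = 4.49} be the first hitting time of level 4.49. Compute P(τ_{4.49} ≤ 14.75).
P(τ_{4.49} ≤ 14.75) = 2(1 − Φ(4.49/√14.75)) = 2(1 − Φ(1.1691)) ≈ 0.2424

By the reflection principle for standard BM, P(τ_b ≤ t) = 2 · P(B_t ≥ b). Since B_t ~ N(0, t), P(B_t ≥ 4.49) = 1 − Φ(4.49/√t) = 1 − Φ(4.49/√14.75) = 1 − Φ(1.1691) ≈ 0.12118. Doubling: P(τ_{4.49} ≤ 14.75) ≈ 2 · 0.12118 = 0.24236 ≈ 0.2424.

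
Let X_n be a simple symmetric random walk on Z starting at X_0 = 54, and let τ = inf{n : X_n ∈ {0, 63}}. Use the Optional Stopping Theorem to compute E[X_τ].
E[X_τ] = 54

X_n is a martingale and τ is a bounded-mean stopping time (indeed τ is finite a.s. with bounded expectation since the walk is in a bounded region). By the OST, E[X_τ] = E[X_0] = 54. Equivalently: E[X_τ] = 63 · P(hit 63 first) + 0 · P(hit 0 first) = 63 · (54/63) = 54.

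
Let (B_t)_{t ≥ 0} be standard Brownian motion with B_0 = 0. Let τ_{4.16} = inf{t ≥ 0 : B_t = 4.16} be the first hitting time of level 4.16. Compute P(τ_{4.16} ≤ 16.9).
P(τ_{4.16} ≤ 16.9) = 2(1 − Φ(4.16/√16.9)) = 2(1 − Φ(1.0119)) ≈ 0.3116

By the reflection principle for standard BM, P(τ_b ≤ t) = 2 · P(B_t ≥ b). Since B_t ~ N(0, t), P(B_t ≥ 4.16) = 1 − Φ(4.16/√t) = 1 − Φ(4.16/√16.9) = 1 − Φ(1.0119) ≈ 0.15579. Doubling: P(τ_{4.16} ≤ 16.9) ≈ 2 · 0.15579 = 0.31158 ≈ 0.3116.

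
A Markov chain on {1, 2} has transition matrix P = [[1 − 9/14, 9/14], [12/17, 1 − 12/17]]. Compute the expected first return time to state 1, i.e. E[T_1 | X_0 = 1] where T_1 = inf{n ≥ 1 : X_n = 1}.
E[T_1 | X_0 = 1] = 1/π_1 = 107/56

For an irreducible recurrent Markov chain with stationary distribution π, E[T_i | X_0 = i] = 1/π_i (Kac's formula). Here π_1 = (12/17)/(9/14 + 12/17) = (12/17)/(321/238) = 56/107, so E[T_1 | X_0 = 1] = 1/π_1 = (9/14 + 12/17)/(12/17) = (321/238)/(12/17) = 107/56.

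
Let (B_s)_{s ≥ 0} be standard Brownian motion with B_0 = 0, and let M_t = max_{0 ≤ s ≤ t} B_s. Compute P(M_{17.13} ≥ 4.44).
P(M_{17.13} ≥ 4.44) = 2·P(B_{17.13} ≥ 4.44) = 2(1 − Φ(4.44/√17.13)) ≈ 0.2834

By the reflection principle for Brownian motion, P(M_t ≥ a) = 2 · P(B_t ≥ a) for a ≥ 0. Since B_t ~ N(0, t), P(B_t ≥ 4.44) = 1 − Φ(4.44/√t) = 1 − Φ(4.44/√17.13) = 1 − Φ(1.0728). So
  P(M_{17.13} ≥ 4.44) = 2(1 − Φ(1.0728)) ≈ 0.2834.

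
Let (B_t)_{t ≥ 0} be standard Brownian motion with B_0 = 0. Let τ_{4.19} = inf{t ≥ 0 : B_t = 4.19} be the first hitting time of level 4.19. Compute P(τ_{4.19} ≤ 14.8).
P(τ_{4.19} ≤ 14.8) = 2(1 − Φ(4.19/√14.8)) = 2(1 − Φ(1.0891)) ≈ 0.2761

By the reflection principle for standard BM, P(τ_b ≤ t) = 2 · P(B_t ≥ b). Since B_t ~ N(0, t), P(B_t ≥ 4.19) = 1 − Φ(4.19/√t) = 1 − Φ(4.19/√14.8) = 1 − Φ(1.0891) ≈ 0.13805. Doubling: P(τ_{4.19} ≤ 14.8) ≈ 2 · 0.13805 = 0.27610 ≈ 0.2761.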